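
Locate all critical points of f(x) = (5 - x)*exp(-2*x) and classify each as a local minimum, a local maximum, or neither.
f'(x) = (2*x - 11)*exp(-2*x)

Solve f'(x) = 0:
  f'(x) = (2*x - 11)·exp(-2*x) and exp(-2*x) > 0 for every x, so f'(x) = 0 ⇔ 2*x - 11 = 0.
  2*x - 11 = 0.
  ⇒ x = 11/2

f''(x) = 4*(6 - x)*exp(-2*x)
Second-derivative test at each critical point:
  f''(11/2) = 3.340e-05 > 0 → local minimum

Critical points: x = 11/2 (local minimum)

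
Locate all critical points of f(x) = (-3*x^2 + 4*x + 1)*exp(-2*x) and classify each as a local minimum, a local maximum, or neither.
f'(x) = 2*(3*x^2 - 7*x + 1)*exp(-2*x)

Solve f'(x) = 0:
  f'(x) = (6*x^2 - 14*x + 2)·exp(-2*x) and exp(-2*x) > 0 for every x, so f'(x) = 0 ⇔ 6*x^2 - 14*x + 2 = 0.
  Factor: 6*x^2 - 14*x + 2 = 2*(3*x^2 - 7*x + 1); 3*x^2 - 7*x + 1 = 0 has no rational roots; quadratic formula: x = (7 ± √37)/6.
  ⇒ x = 7/6 - sqrt(37)/6 ≈ 0.1529, sqrt(37)/6 + 7/6 ≈ 2.1805

f''(x) = 2*(-6*x^2 + 20*x - 9)*exp(-2*x)
Second-derivative test at each critical point:
  f''(0.1529) = -8.9608 < 0 → local maximum
  f''(2.1805) = 0.1553 > 0 → local minimum

Critical points: x = 7/6 - sqrt(37)/6 ≈ 0.1529 (local maximum); x = sqrt(37)/6 + 7/6 ≈ 2.1805 (local minimum)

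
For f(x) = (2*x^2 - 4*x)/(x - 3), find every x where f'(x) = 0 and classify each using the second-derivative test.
f'(x) = 2*(x^2 - 6*x + 6)/(x^2 - 6*x + 9)

Solve f'(x) = 0:
  f'(x) = 2*(x^2 - 6*x + 6)/(x - 3)^2; the denominator is positive wherever f is defined, so f'(x) = 0 ⇔ 2*x^2 - 12*x + 12 = 0.
  Factor: 2*x^2 - 12*x + 12 = 2*(x^2 - 6*x + 6); x^2 - 6*x + 6 = 0 has no rational roots; quadratic formula: x = (6 ± √12)/2.
  ⇒ x = 3 - sqrt(3) ≈ 1.2679, sqrt(3) + 3 ≈ 4.7321

f''(x) = 12/(x^3 - 9*x^2 + 27*x - 27)
Second-derivative test at each critical point:
  f''(1.2679) = -2.3094 < 0 → local maximum
  f''(4.7321) = 2.3094 > 0 → local minimum

Critical points: x = 3 - sqrt(3) ≈ 1.2679 (local maximum); x = sqrt(3) + 3 ≈ 4.7321 (local minimum)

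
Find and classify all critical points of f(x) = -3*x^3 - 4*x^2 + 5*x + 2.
f'(x) = -9*x^2 - 8*x + 5

Solve f'(x) = 0:
  9*x^2 + 8*x - 5 = 0 has no rational roots; quadratic formula: x = (-8 ± √244)/18.
  ⇒ x = -sqrt(61)/9 - 4/9 ≈ -1.3122, -4/9 + sqrt(61)/9 ≈ 0.4234

f''(x) = -18*x - 8
Second-derivative test at each critical point:
  f''(-1.3122) = 15.6205 > 0 → local minimum
  f''(0.4234) = -15.6205 < 0 → local maximum

Critical points: x = -sqrt(61)/9 - 4/9 ≈ -1.3122 (local minimum); x = -4/9 + sqrt(61)/9 ≈ 0.4234 (local maximum)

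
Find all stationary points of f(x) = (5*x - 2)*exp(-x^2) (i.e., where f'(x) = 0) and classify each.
f'(x) = (-2*x*(5*x - 2) + 5)*exp(-x^2)

Solve f'(x) = 0:
  f'(x) = (-10*x^2 + 4*x + 5)·exp(-x^2) and exp(-x^2) > 0 for every x, so f'(x) = 0 ⇔ -10*x^2 + 4*x + 5 = 0.
  10*x^2 - 4*x - 5 = 0 has no rational roots; quadratic formula: x = (4 ± √216)/20.
  ⇒ x = 1/5 - 3*sqrt(6)/10 ≈ -0.5348, 1/5 + 3*sqrt(6)/10 ≈ 0.9348

f''(x) = 2*(2*x^2*(5*x - 2) - 15*x + 2)*exp(-x^2)
Second-derivative test at each critical point:
  f''(-0.5348) = 11.0406 > 0 → local minimum
  f''(0.9348) = -6.1331 < 0 → local maximum

Critical points: x = 1/5 - 3*sqrt(6)/10 ≈ -0.5348 (local minimum); x = 1/5 + 3*sqrt(6)/10 ≈ 0.9348 (local maximum)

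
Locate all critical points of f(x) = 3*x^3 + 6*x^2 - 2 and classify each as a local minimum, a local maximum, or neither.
f'(x) = 3*x*(3*x + 4)

Solve f'(x) = 0:
  Factor: 9*x^2 + 12*x = 3*x*(3*x + 4) = 0.
  ⇒ x = -4/3, 0

f''(x) = 18*x + 12
Second-derivative test at each critical point:
  f''(-4/3) = -12 < 0 → local maximum
  f''(0) = 12 > 0 → local minimum

Critical points: x = -4/3 (local maximum); x = 0 (local minimum)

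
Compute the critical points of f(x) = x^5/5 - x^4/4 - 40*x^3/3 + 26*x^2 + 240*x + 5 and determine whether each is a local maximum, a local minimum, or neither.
f'(x) = x^4 - x^3 - 40*x^2 + 52*x + 240

Solve f'(x) = 0:
  Factor: x^4 - x^3 - 40*x^2 + 52*x + 240 = (x - 5)*(x - 4)*(x + 2)*(x + 6) = 0.
  ⇒ x = -6, -2, 4, 5

f''(x) = 4*x^3 - 3*x^2 - 80*x + 52
Second-derivative test at each critical point:
  f''(-6) = -440 < 0 → local maximum
  f''(-2) = 168 > 0 → local minimum
  f''(4) = -60 < 0 → local maximum
  f''(5) = 77 > 0 → local minimum

Critical points: x = -6 (local maximum); x = -2 (local minimum); x = 4 (local maximum); x = 5 (local minimum)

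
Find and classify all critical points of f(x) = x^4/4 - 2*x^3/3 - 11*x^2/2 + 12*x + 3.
f'(x) = x^3 - 2*x^2 - 11*x + 12

Solve f'(x) = 0:
  Factor: x^3 - 2*x^2 - 11*x + 12 = (x - 4)*(x - 1)*(x + 3) = 0.
  ⇒ x = -3, 1, 4

f''(x) = 3*x^2 - 4*x - 11
Second-derivative test at each critical point:
  f''(-3) = 28 > 0 → local minimum
  f''(1) = -12 < 0 → local maximum
  f''(4) = 21 > 0 → local minimum

Critical points: x = -3 (local minimum); x = 1 (local maximum); x = 4 (local minimum)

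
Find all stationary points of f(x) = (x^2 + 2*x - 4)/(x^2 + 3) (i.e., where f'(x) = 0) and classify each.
f'(x) = 2*(-x^2 + 7*x + 3)/(x^4 + 6*x^2 + 9)

Solve f'(x) = 0:
  f'(x) = -2*(x^2 - 7*x - 3)/(x^2 + 3)^2; the denominator is positive wherever f is defined, so f'(x) = 0 ⇔ -2*x^2 + 14*x + 6 = 0.
  Factor: -2*x^2 + 14*x + 6 = -2*(x^2 - 7*x - 3); x^2 - 7*x - 3 = 0 has no rational roots; quadratic formula: x = (7 ± √61)/2.
  ⇒ x = 7/2 - sqrt(61)/2 ≈ -0.4051, 7/2 + sqrt(61)/2 ≈ 7.4051

f''(x) = 2*(2*x^3 - 21*x^2 - 18*x + 21)/(x^6 + 9*x^4 + 27*x^2 + 27)
Second-derivative test at each critical point:
  f''(-0.4051) = 1.5602 > 0 → local minimum
  f''(7.4051) = -0.0047 < 0 → local maximum

Critical points: x = 7/2 - sqrt(61)/2 ≈ -0.4051 (local minimum); x = 7/2 + sqrt(61)/2 ≈ 7.4051 (local maximum)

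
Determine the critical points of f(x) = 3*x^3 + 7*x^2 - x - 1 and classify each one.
f'(x) = 9*x^2 + 14*x - 1

Solve f'(x) = 0:
  9*x^2 + 14*x - 1 = 0 has no rational roots; quadratic formula: x = (-14 ± √232)/18.
  ⇒ x = -sqrt(58)/9 - 7/9 ≈ -1.6240, -7/9 + sqrt(58)/9 ≈ 0.0684

f''(x) = 18*x + 14
Second-derivative test at each critical point:
  f''(-1.6240) = -15.2315 < 0 → local maximum
  f''(0.0684) = 15.2315 > 0 → local minimum

Critical points: x = -sqrt(58)/9 - 7/9 ≈ -1.6240 (local maximum); x = -7/9 + sqrt(58)/9 ≈ 0.0684 (local minimum)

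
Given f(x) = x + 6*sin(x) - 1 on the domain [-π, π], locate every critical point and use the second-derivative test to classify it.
f'(x) = 6*cos(x) + 1

Solve f'(x) = 0 on [-π, π]:
  f'(x) = 0 ⇔ cos(x) = -1/6, i.e. x = ±arccos(-1/6) + 2nπ; keep the solutions lying in [-π, π].
  ⇒ x = -acos(-1/6) ≈ -1.7382, acos(-1/6) ≈ 1.7382

f''(x) = -6*sin(x)
Second-derivative test at each critical point:
  f''(-1.7382) = 5.9161 > 0 → local minimum
  f''(1.7382) = -5.9161 < 0 → local maximum

Critical points: x = -acos(-1/6) ≈ -1.7382 (local minimum); x = acos(-1/6) ≈ 1.7382 (local maximum)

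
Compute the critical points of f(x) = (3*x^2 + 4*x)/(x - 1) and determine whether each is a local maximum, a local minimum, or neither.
f'(x) = (3*x^2 - 6*x - 4)/(x^2 - 2*x + 1)

Solve f'(x) = 0:
  f'(x) = (3*x^2 - 6*x - 4)/(x - 1)^2; the denominator is positive wherever f is defined, so f'(x) = 0 ⇔ 3*x^2 - 6*x - 4 = 0.
  3*x^2 - 6*x - 4 = 0 has no rational roots; quadratic formula: x = (6 ± √84)/6.
  ⇒ x = 1 - sqrt(21)/3 ≈ -0.5275, 1 + sqrt(21)/3 ≈ 2.5275

f''(x) = 14/(x^3 - 3*x^2 + 3*x - 1)
Second-derivative test at each critical point:
  f''(-0.5275) = -3.9279 < 0 → local maximum
  f''(2.5275) = 3.9279 > 0 → local minimum

Critical points: x = 1 - sqrt(21)/3 ≈ -0.5275 (local maximum); x = 1 + sqrt(21)/3 ≈ 2.5275 (local minimum)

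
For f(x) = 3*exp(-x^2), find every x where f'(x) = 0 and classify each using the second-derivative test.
f'(x) = -6*x*exp(-x^2)

Solve f'(x) = 0:
  f'(x) = (-6*x)·exp(-x^2) and exp(-x^2) > 0 for every x, so f'(x) = 0 ⇔ -6*x = 0.
  -6*x = 0.
  ⇒ x = 0

f''(x) = 6*(2*x^2 - 1)*exp(-x^2)
Second-derivative test at each critical point:
  f''(0) = -6 < 0 → local maximum

Critical points: x = 0 (local maximum)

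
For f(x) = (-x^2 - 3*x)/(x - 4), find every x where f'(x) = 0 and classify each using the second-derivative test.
f'(x) = (-x^2 + 8*x + 12)/(x^2 - 8*x + 16)

Solve f'(x) = 0:
  f'(x) = -(x^2 - 8*x - 12)/(x - 4)^2; the denominator is positive wherever f is defined, so f'(x) = 0 ⇔ -x^2 + 8*x + 12 = 0.
  x^2 - 8*x - 12 = 0 has no rational roots; quadratic formula: x = (8 ± √112)/2.
  ⇒ x = 4 - 2*sqrt(7) ≈ -1.2915, 4 + 2*sqrt(7) ≈ 9.2915

f''(x) = -56/(x^3 - 12*x^2 + 48*x - 64)
Second-derivative test at each critical point:
  f''(-1.2915) = 0.3780 > 0 → local minimum
  f''(9.2915) = -0.3780 < 0 → local maximum

Critical points: x = 4 - 2*sqrt(7) ≈ -1.2915 (local minimum); x = 4 + 2*sqrt(7) ≈ 9.2915 (local maximum)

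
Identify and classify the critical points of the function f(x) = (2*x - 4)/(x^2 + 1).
f'(x) = 2*(x^2 - 2*x*(x - 2) + 1)/(x^2 + 1)^2

Solve f'(x) = 0:
  f'(x) = -2*(x^2 - 4*x - 1)/(x^2 + 1)^2; the denominator is positive wherever f is defined, so f'(x) = 0 ⇔ -2*x^2 + 8*x + 2 = 0.
  Factor: -2*x^2 + 8*x + 2 = -2*(x^2 - 4*x - 1); x^2 - 4*x - 1 = 0 has no rational roots; quadratic formula: x = (4 ± √20)/2.
  ⇒ x = 2 - sqrt(5) ≈ -0.2361, 2 + sqrt(5) ≈ 4.2361

f''(x) = 4*(4*x^2*(x - 2) + (2 - 3*x)*(x^2 + 1))/(x^2 + 1)^3
Second-derivative test at each critical point:
  f''(-0.2361) = 8.0249 > 0 → local minimum
  f''(4.2361) = -0.0249 < 0 → local maximum

Critical points: x = 2 - sqrt(5) ≈ -0.2361 (local minimum); x = 2 + sqrt(5) ≈ 4.2361 (local maximum)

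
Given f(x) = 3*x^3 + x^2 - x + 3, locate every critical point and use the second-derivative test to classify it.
f'(x) = 9*x^2 + 2*x - 1

Solve f'(x) = 0:
  9*x^2 + 2*x - 1 = 0 has no rational roots; quadratic formula: x = (-2 ± √40)/18.
  ⇒ x = -sqrt(10)/9 - 1/9 ≈ -0.4625, -1/9 + sqrt(10)/9 ≈ 0.2403

f''(x) = 18*x + 2
Second-derivative test at each critical point:
  f''(-0.4625) = -6.3246 < 0 → local maximum
  f''(0.2403) = 6.3246 > 0 → local minimum

Critical points: x = -sqrt(10)/9 - 1/9 ≈ -0.4625 (local maximum); x = -1/9 + sqrt(10)/9 ≈ 0.2403 (local minimum)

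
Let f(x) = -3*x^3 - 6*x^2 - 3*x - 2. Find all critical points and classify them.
f'(x) = -9*x^2 - 12*x - 3

Solve f'(x) = 0:
  Factor: -9*x^2 - 12*x - 3 = -3*(x + 1)*(3*x + 1) = 0.
  ⇒ x = -1, -1/3

f''(x) = -18*x - 12
Second-derivative test at each critical point:
  f''(-1) = 6 > 0 → local minimum
  f''(-1/3) = -6 < 0 → local maximum

Critical points: x = -1 (local minimum); x = -1/3 (local maximum)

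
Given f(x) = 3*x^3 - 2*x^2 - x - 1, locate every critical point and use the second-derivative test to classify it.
f'(x) = 9*x^2 - 4*x - 1

Solve f'(x) = 0:
  9*x^2 - 4*x - 1 = 0 has no rational roots; quadratic formula: x = (4 ± √52)/18.
  ⇒ x = 2/9 - sqrt(13)/9 ≈ -0.1784, 2/9 + sqrt(13)/9 ≈ 0.6228

f''(x) = 18*x - 4
Second-derivative test at each critical point:
  f''(-0.1784) = -7.2111 < 0 → local maximum
  f''(0.6228) = 7.2111 > 0 → local minimum

Critical points: x = 2/9 - sqrt(13)/9 ≈ -0.1784 (local maximum); x = 2/9 + sqrt(13)/9 ≈ 0.6228 (local minimum)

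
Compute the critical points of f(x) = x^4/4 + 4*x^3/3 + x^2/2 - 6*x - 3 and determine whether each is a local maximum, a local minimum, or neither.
f'(x) = x^3 + 4*x^2 + x - 6

Solve f'(x) = 0:
  Factor: x^3 + 4*x^2 + x - 6 = (x - 1)*(x + 2)*(x + 3) = 0.
  ⇒ x = -3, -2, 1

f''(x) = 3*x^2 + 8*x + 1
Second-derivative test at each critical point:
  f''(-3) = 4 > 0 → local minimum
  f''(-2) = -3 < 0 → local maximum
  f''(1) = 12 > 0 → local minimum

Critical points: x = -3 (local minimum); x = -2 (local maximum); x = 1 (local minimum)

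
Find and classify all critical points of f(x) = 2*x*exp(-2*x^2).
f'(x) = 2*(1 - 4*x^2)*exp(-2*x^2)

Solve f'(x) = 0:
  f'(x) = (2 - 8*x^2)·exp(-2*x^2) and exp(-2*x^2) > 0 for every x, so f'(x) = 0 ⇔ 2 - 8*x^2 = 0.
  Factor: 2 - 8*x^2 = -2*(2*x - 1)*(2*x + 1) = 0.
  ⇒ x = -1/2, 1/2

f''(x) = (32*x^3 - 24*x)*exp(-2*x^2)
Second-derivative test at each critical point:
  f''(-1/2) = 4.8522 > 0 → local minimum
  f''(1/2) = -4.8522 < 0 → local maximum

Critical points: x = -1/2 (local minimum); x = 1/2 (local maximum)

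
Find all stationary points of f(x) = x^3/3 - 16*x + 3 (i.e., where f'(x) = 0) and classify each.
f'(x) = x^2 - 16

Solve f'(x) = 0:
  Factor: x^2 - 16 = (x - 4)*(x + 4) = 0.
  ⇒ x = -4, 4

f''(x) = 2*x
Second-derivative test at each critical point:
  f''(-4) = -8 < 0 → local maximum
  f''(4) = 8 > 0 → local minimum

Critical points: x = -4 (local maximum); x = 4 (local minimum)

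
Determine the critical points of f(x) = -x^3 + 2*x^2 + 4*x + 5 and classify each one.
f'(x) = -3*x^2 + 4*x + 4

Solve f'(x) = 0:
  Factor: -3*x^2 + 4*x + 4 = -(x - 2)*(3*x + 2) = 0.
  ⇒ x = -2/3, 2

f''(x) = 4 - 6*x
Second-derivative test at each critical point:
  f''(-2/3) = 8 > 0 → local minimum
  f''(2) = -8 < 0 → local maximum

Critical points: x = -2/3 (local minimum); x = 2 (local maximum)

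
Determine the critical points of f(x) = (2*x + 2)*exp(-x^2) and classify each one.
f'(x) = 2*(-2*x*(x + 1) + 1)*exp(-x^2)

Solve f'(x) = 0:
  f'(x) = (-4*x^2 - 4*x + 2)·exp(-x^2) and exp(-x^2) > 0 for every x, so f'(x) = 0 ⇔ -4*x^2 - 4*x + 2 = 0.
  Factor: -4*x^2 - 4*x + 2 = -2*(2*x^2 + 2*x - 1); 2*x^2 + 2*x - 1 = 0 has no rational roots; quadratic formula: x = (-2 ± √12)/4.
  ⇒ x = -sqrt(3)/2 - 1/2 ≈ -1.3660, -1/2 + sqrt(3)/2 ≈ 0.3660

f''(x) = 4*(2*x^2*(x + 1) - 3*x - 1)*exp(-x^2)
Second-derivative test at each critical point:
  f''(-1.3660) = 1.0721 > 0 → local minimum
  f''(0.3660) = -6.0595 < 0 → local maximum

Critical points: x = -sqrt(3)/2 - 1/2 ≈ -1.3660 (local minimum); x = -1/2 + sqrt(3)/2 ≈ 0.3660 (local maximum)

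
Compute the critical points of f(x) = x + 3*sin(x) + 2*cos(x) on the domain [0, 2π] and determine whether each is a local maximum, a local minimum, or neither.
f'(x) = -2*sin(x) + 3*cos(x) + 1

Solve f'(x) = 0 on [0, 2π]:
  f'(x) = 0 ⇔ -2*sin(x) + 3*cos(x) = -1. Write the left side as R·cos(x + φ) with R = √(3² + 2²) = sqrt(13), cos φ = 3*sqrt(13)/13, sin φ = 2*sqrt(13)/13; then cos(x + φ) = -sqrt(13)/13. Solve for x and keep the solutions lying in [0, 2π].
  ⇒ x = atan((2 + 6*sqrt(3))/(-3 + 4*sqrt(3))) ≈ 1.2638, atan((2 - 6*sqrt(3))/(-4*sqrt(3) - 3)) + pi ≈ 3.8434

f''(x) = -3*sin(x) - 2*cos(x)
Second-derivative test at each critical point:
  f''(1.2638) = -3.4641 < 0 → local maximum
  f''(3.8434) = 3.4641 > 0 → local minimum

Critical points: x = atan((2 + 6*sqrt(3))/(-3 + 4*sqrt(3))) ≈ 1.2638 (local maximum); x = atan((2 - 6*sqrt(3))/(-4*sqrt(3) - 3)) + pi ≈ 3.8434 (local minimum)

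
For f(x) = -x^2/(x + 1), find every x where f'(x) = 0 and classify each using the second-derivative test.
f'(x) = x*(-x - 2)/(x + 1)^2

Solve f'(x) = 0:
  f'(x) = -x*(x + 2)/(x + 1)^2; the denominator is positive wherever f is defined, so f'(x) = 0 ⇔ -x^2 - 2*x = 0.
  Factor: -x^2 - 2*x = -x*(x + 2) = 0.
  ⇒ x = -2, 0

f''(x) = -2/(x^3 + 3*x^2 + 3*x + 1)
Second-derivative test at each critical point:
  f''(-2) = 2 > 0 → local minimum
  f''(0) = -2 < 0 → local maximum

Critical points: x = -2 (local minimum); x = 0 (local maximum)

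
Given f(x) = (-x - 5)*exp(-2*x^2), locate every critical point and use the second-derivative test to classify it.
f'(x) = (4*x*(x + 5) - 1)*exp(-2*x^2)

Solve f'(x) = 0:
  f'(x) = (4*x^2 + 20*x - 1)·exp(-2*x^2) and exp(-2*x^2) > 0 for every x, so f'(x) = 0 ⇔ 4*x^2 + 20*x - 1 = 0.
  4*x^2 + 20*x - 1 = 0 has no rational roots; quadratic formula: x = (-20 ± √416)/8.
  ⇒ x = -sqrt(26)/2 - 5/2 ≈ -5.0495, -5/2 + sqrt(26)/2 ≈ 0.0495

f''(x) = 4*(-4*x^2*(x + 5) + 3*x + 5)*exp(-2*x^2)
Second-derivative test at each critical point:
  f''(-5.0495) = -1.454e-21 < 0 → local maximum
  f''(0.0495) = 20.2963 > 0 → local minimum

Critical points: x = -sqrt(26)/2 - 5/2 ≈ -5.0495 (local maximum); x = -5/2 + sqrt(26)/2 ≈ 0.0495 (local minimum)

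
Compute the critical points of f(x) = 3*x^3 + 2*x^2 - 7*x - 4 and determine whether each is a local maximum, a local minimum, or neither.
f'(x) = 9*x^2 + 4*x - 7

Solve f'(x) = 0:
  9*x^2 + 4*x - 7 = 0 has no rational roots; quadratic formula: x = (-4 ± √268)/18.
  ⇒ x = -sqrt(67)/9 - 2/9 ≈ -1.1317, -2/9 + sqrt(67)/9 ≈ 0.6873

f''(x) = 18*x + 4
Second-derivative test at each critical point:
  f''(-1.1317) = -16.3707 < 0 → local maximum
  f''(0.6873) = 16.3707 > 0 → local minimum

Critical points: x = -sqrt(67)/9 - 2/9 ≈ -1.1317 (local maximum); x = -2/9 + sqrt(67)/9 ≈ 0.6873 (local minimum)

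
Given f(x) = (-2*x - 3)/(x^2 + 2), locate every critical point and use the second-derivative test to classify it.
f'(x) = 2*(x^2 + 3*x - 2)/(x^4 + 4*x^2 + 4)

Solve f'(x) = 0:
  f'(x) = 2*(x^2 + 3*x - 2)/(x^2 + 2)^2; the denominator is positive wherever f is defined, so f'(x) = 0 ⇔ 2*x^2 + 6*x - 4 = 0.
  Factor: 2*x^2 + 6*x - 4 = 2*(x^2 + 3*x - 2); x^2 + 3*x - 2 = 0 has no rational roots; quadratic formula: x = (-3 ± √17)/2.
  ⇒ x = -sqrt(17)/2 - 3/2 ≈ -3.5616, -3/2 + sqrt(17)/2 ≈ 0.5616

f''(x) = 2*(-4*x^2*(2*x + 3) + 3*(2*x + 1)*(x^2 + 2))/(x^2 + 2)^3
Second-derivative test at each critical point:
  f''(-3.5616) = -0.0382 < 0 → local maximum
  f''(0.5616) = 1.5382 > 0 → local minimum

Critical points: x = -sqrt(17)/2 - 3/2 ≈ -3.5616 (local maximum); x = -3/2 + sqrt(17)/2 ≈ 0.5616 (local minimum)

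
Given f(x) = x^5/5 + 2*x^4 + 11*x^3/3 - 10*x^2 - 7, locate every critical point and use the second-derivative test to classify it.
f'(x) = x*(x^3 + 8*x^2 + 11*x - 20)

Solve f'(x) = 0:
  Factor: x^4 + 8*x^3 + 11*x^2 - 20*x = x*(x - 1)*(x + 4)*(x + 5) = 0.
  ⇒ x = -5, -4, 0, 1

f''(x) = 4*x^3 + 24*x^2 + 22*x - 20
Second-derivative test at each critical point:
  f''(-5) = -30 < 0 → local maximum
  f''(-4) = 20 > 0 → local minimum
  f''(0) = -20 < 0 → local maximum
  f''(1) = 30 > 0 → local minimum

Critical points: x = -5 (local maximum); x = -4 (local minimum); x = 0 (local maximum); x = 1 (local minimum)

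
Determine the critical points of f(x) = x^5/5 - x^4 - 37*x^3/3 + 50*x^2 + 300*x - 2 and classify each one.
f'(x) = x^4 - 4*x^3 - 37*x^2 + 100*x + 300

Solve f'(x) = 0:
  Factor: x^4 - 4*x^3 - 37*x^2 + 100*x + 300 = (x - 6)*(x - 5)*(x + 2)*(x + 5) = 0.
  ⇒ x = -5, -2, 5, 6

f''(x) = 4*x^3 - 12*x^2 - 74*x + 100
Second-derivative test at each critical point:
  f''(-5) = -330 < 0 → local maximum
  f''(-2) = 168 > 0 → local minimum
  f''(5) = -70 < 0 → local maximum
  f''(6) = 88 > 0 → local minimum

Critical points: x = -5 (local maximum); x = -2 (local minimum); x = 5 (local maximum); x = 6 (local minimum)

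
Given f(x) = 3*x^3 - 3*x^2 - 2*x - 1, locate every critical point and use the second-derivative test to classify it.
f'(x) = 9*x^2 - 6*x - 2

Solve f'(x) = 0:
  9*x^2 - 6*x - 2 = 0 has no rational roots; quadratic formula: x = (6 ± √108)/18.
  ⇒ x = 1/3 - sqrt(3)/3 ≈ -0.2440, 1/3 + sqrt(3)/3 ≈ 0.9107

f''(x) = 18*x - 6
Second-derivative test at each critical point:
  f''(-0.2440) = -10.3923 < 0 → local maximum
  f''(0.9107) = 10.3923 > 0 → local minimum

Critical points: x = 1/3 - sqrt(3)/3 ≈ -0.2440 (local maximum); x = 1/3 + sqrt(3)/3 ≈ 0.9107 (local minimum)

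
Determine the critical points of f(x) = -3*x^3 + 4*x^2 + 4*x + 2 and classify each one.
f'(x) = -9*x^2 + 8*x + 4

Solve f'(x) = 0:
  9*x^2 - 8*x - 4 = 0 has no rational roots; quadratic formula: x = (8 ± √208)/18.
  ⇒ x = 4/9 - 2*sqrt(13)/9 ≈ -0.3568, 4/9 + 2*sqrt(13)/9 ≈ 1.2457

f''(x) = 8 - 18*x
Second-derivative test at each critical point:
  f''(-0.3568) = 14.4222 > 0 → local minimum
  f''(1.2457) = -14.4222 < 0 → local maximum

Critical points: x = 4/9 - 2*sqrt(13)/9 ≈ -0.3568 (local minimum); x = 4/9 + 2*sqrt(13)/9 ≈ 1.2457 (local maximum)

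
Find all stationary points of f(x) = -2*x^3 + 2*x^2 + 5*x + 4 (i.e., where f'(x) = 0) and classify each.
f'(x) = -6*x^2 + 4*x + 5

Solve f'(x) = 0:
  6*x^2 - 4*x - 5 = 0 has no rational roots; quadratic formula: x = (4 ± √136)/12.
  ⇒ x = 1/3 - sqrt(34)/6 ≈ -0.6385, 1/3 + sqrt(34)/6 ≈ 1.3052

f''(x) = 4 - 12*x
Second-derivative test at each critical point:
  f''(-0.6385) = 11.6619 > 0 → local minimum
  f''(1.3052) = -11.6619 < 0 → local maximum

Critical points: x = 1/3 - sqrt(34)/6 ≈ -0.6385 (local minimum); x = 1/3 + sqrt(34)/6 ≈ 1.3052 (local maximum)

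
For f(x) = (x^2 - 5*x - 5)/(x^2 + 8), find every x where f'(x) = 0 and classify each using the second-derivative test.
f'(x) = (5*x^2 + 26*x - 40)/(x^4 + 16*x^2 + 64)

Solve f'(x) = 0:
  f'(x) = (5*x^2 + 26*x - 40)/(x^2 + 8)^2; the denominator is positive wherever f is defined, so f'(x) = 0 ⇔ 5*x^2 + 26*x - 40 = 0.
  5*x^2 + 26*x - 40 = 0 has no rational roots; quadratic formula: x = (-26 ± √1476)/10.
  ⇒ x = -3*sqrt(41)/5 - 13/5 ≈ -6.4419, -13/5 + 3*sqrt(41)/5 ≈ 1.2419

f''(x) = 2*(-5*x^3 - 39*x^2 + 120*x + 104)/(x^6 + 24*x^4 + 192*x^2 + 512)
Second-derivative test at each critical point:
  f''(-6.4419) = -0.0157 < 0 → local maximum
  f''(1.2419) = 0.4219 > 0 → local minimum

Critical points: x = -3*sqrt(41)/5 - 13/5 ≈ -6.4419 (local maximum); x = -13/5 + 3*sqrt(41)/5 ≈ 1.2419 (local minimum)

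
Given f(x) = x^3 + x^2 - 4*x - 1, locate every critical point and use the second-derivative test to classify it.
f'(x) = 3*x^2 + 2*x - 4

Solve f'(x) = 0:
  3*x^2 + 2*x - 4 = 0 has no rational roots; quadratic formula: x = (-2 ± √52)/6.
  ⇒ x = -sqrt(13)/3 - 1/3 ≈ -1.5352, -1/3 + sqrt(13)/3 ≈ 0.8685

f''(x) = 6*x + 2
Second-derivative test at each critical point:
  f''(-1.5352) = -7.2111 < 0 → local maximum
  f''(0.8685) = 7.2111 > 0 → local minimum

Critical points: x = -sqrt(13)/3 - 1/3 ≈ -1.5352 (local maximum); x = -1/3 + sqrt(13)/3 ≈ 0.8685 (local minimum)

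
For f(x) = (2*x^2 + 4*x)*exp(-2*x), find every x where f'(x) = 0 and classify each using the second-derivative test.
f'(x) = 4*(-x^2 - x + 1)*exp(-2*x)

Solve f'(x) = 0:
  f'(x) = (-4*x^2 - 4*x + 4)·exp(-2*x) and exp(-2*x) > 0 for every x, so f'(x) = 0 ⇔ -4*x^2 - 4*x + 4 = 0.
  Factor: -4*x^2 - 4*x + 4 = -4*(x^2 + x - 1); x^2 + x - 1 = 0 has no rational roots; quadratic formula: x = (-1 ± √5)/2.
  ⇒ x = -sqrt(5)/2 - 1/2 ≈ -1.6180, -1/2 + sqrt(5)/2 ≈ 0.6180

f''(x) = 4*(2*x^2 - 3)*exp(-2*x)
Second-derivative test at each critical point:
  f''(-1.6180) = 227.4843 > 0 → local minimum
  f''(0.6180) = -2.5985 < 0 → local maximum

Critical points: x = -sqrt(5)/2 - 1/2 ≈ -1.6180 (local minimum); x = -1/2 + sqrt(5)/2 ≈ 0.6180 (local maximum)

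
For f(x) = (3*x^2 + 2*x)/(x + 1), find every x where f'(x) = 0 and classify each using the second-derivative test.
f'(x) = (3*x^2 + 6*x + 2)/(x^2 + 2*x + 1)

Solve f'(x) = 0:
  f'(x) = (3*x^2 + 6*x + 2)/(x + 1)^2; the denominator is positive wherever f is defined, so f'(x) = 0 ⇔ 3*x^2 + 6*x + 2 = 0.
  3*x^2 + 6*x + 2 = 0 has no rational roots; quadratic formula: x = (-6 ± √12)/6.
  ⇒ x = -1 - sqrt(3)/3 ≈ -1.5774, -1 + sqrt(3)/3 ≈ -0.4226

f''(x) = 2/(x^3 + 3*x^2 + 3*x + 1)
Second-derivative test at each critical point:
  f''(-1.5774) = -10.3923 < 0 → local maximum
  f''(-0.4226) = 10.3923 > 0 → local minimum

Critical points: x = -1 - sqrt(3)/3 ≈ -1.5774 (local maximum); x = -1 + sqrt(3)/3 ≈ -0.4226 (local minimum)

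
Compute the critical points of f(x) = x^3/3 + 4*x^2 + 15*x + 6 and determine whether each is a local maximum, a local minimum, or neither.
f'(x) = x^2 + 8*x + 15

Solve f'(x) = 0:
  Factor: x^2 + 8*x + 15 = (x + 3)*(x + 5) = 0.
  ⇒ x = -5, -3

f''(x) = 2*x + 8
Second-derivative test at each critical point:
  f''(-5) = -2 < 0 → local maximum
  f''(-3) = 2 > 0 → local minimum

Critical points: x = -5 (local maximum); x = -3 (local minimum)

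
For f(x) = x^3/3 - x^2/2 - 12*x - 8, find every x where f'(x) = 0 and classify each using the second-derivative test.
f'(x) = x^2 - x - 12

Solve f'(x) = 0:
  Factor: x^2 - x - 12 = (x - 4)*(x + 3) = 0.
  ⇒ x = -3, 4

f''(x) = 2*x - 1
Second-derivative test at each critical point:
  f''(-3) = -7 < 0 → local maximum
  f''(4) = 7 > 0 → local minimum

Critical points: x = -3 (local maximum); x = 4 (local minimum)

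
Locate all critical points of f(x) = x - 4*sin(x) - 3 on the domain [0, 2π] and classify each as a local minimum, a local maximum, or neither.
f'(x) = 1 - 4*cos(x)

Solve f'(x) = 0 on [0, 2π]:
  f'(x) = 0 ⇔ cos(x) = 1/4, i.e. x = ±arccos(1/4) + 2nπ; keep the solutions lying in [0, 2π].
  ⇒ x = acos(1/4) ≈ 1.3181, -acos(1/4) + 2*pi ≈ 4.9651

f''(x) = 4*sin(x)
Second-derivative test at each critical point:
  f''(1.3181) = 3.8730 > 0 → local minimum
  f''(4.9651) = -3.8730 < 0 → local maximum

Critical points: x = acos(1/4) ≈ 1.3181 (local minimum); x = -acos(1/4) + 2*pi ≈ 4.9651 (local maximum)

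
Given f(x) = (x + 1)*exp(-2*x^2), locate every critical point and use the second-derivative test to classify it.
f'(x) = (-4*x*(x + 1) + 1)*exp(-2*x^2)

Solve f'(x) = 0:
  f'(x) = (-4*x^2 - 4*x + 1)·exp(-2*x^2) and exp(-2*x^2) > 0 for every x, so f'(x) = 0 ⇔ -4*x^2 - 4*x + 1 = 0.
  4*x^2 + 4*x - 1 = 0 has no rational roots; quadratic formula: x = (-4 ± √32)/8.
  ⇒ x = -sqrt(2)/2 - 1/2 ≈ -1.2071, -1/2 + sqrt(2)/2 ≈ 0.2071

f''(x) = 4*(4*x^2*(x + 1) - 3*x - 1)*exp(-2*x^2)
Second-derivative test at each critical point:
  f''(-1.2071) = 0.3069 > 0 → local minimum
  f''(0.2071) = -5.1918 < 0 → local maximum

Critical points: x = -sqrt(2)/2 - 1/2 ≈ -1.2071 (local minimum); x = -1/2 + sqrt(2)/2 ≈ 0.2071 (local maximum)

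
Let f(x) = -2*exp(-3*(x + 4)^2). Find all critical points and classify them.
f'(x) = 12*(x + 4)*exp(-3*(x + 4)^2)

Solve f'(x) = 0:
  f'(x) = (12*x + 48)·exp(-3*(x + 4)^2) and exp(-3*(x + 4)^2) > 0 for every x, so f'(x) = 0 ⇔ 12*x + 48 = 0.
  Factor: 12*x + 48 = 12*(x + 4) = 0.
  ⇒ x = -4

f''(x) = 12*(1 - 6*(x + 4)^2)*exp(-3*(x + 4)^2)
Second-derivative test at each critical point:
  f''(-4) = 12 > 0 → local minimum

Critical points: x = -4 (local minimum)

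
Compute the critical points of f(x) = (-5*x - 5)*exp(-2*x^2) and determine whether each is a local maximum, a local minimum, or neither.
f'(x) = 5*(4*x*(x + 1) - 1)*exp(-2*x^2)

Solve f'(x) = 0:
  f'(x) = (20*x^2 + 20*x - 5)·exp(-2*x^2) and exp(-2*x^2) > 0 for every x, so f'(x) = 0 ⇔ 20*x^2 + 20*x - 5 = 0.
  Factor: 20*x^2 + 20*x - 5 = 5*(4*x^2 + 4*x - 1); 4*x^2 + 4*x - 1 = 0 has no rational roots; quadratic formula: x = (-4 ± √32)/8.
  ⇒ x = -sqrt(2)/2 - 1/2 ≈ -1.2071, -1/2 + sqrt(2)/2 ≈ 0.2071

f''(x) = 20*(-4*x^2*(x + 1) + 3*x + 1)*exp(-2*x^2)
Second-derivative test at each critical point:
  f''(-1.2071) = -1.5343 < 0 → local maximum
  f''(0.2071) = 25.9590 > 0 → local minimum

Critical points: x = -sqrt(2)/2 - 1/2 ≈ -1.2071 (local maximum); x = -1/2 + sqrt(2)/2 ≈ 0.2071 (local minimum)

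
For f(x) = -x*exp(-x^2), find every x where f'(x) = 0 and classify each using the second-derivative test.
f'(x) = (2*x^2 - 1)*exp(-x^2)

Solve f'(x) = 0:
  f'(x) = (2*x^2 - 1)·exp(-x^2) and exp(-x^2) > 0 for every x, so f'(x) = 0 ⇔ 2*x^2 - 1 = 0.
  2*x^2 - 1 = 0 has no rational roots; quadratic formula: x = (0 ± √8)/4.
  ⇒ x = -sqrt(2)/2 ≈ -0.7071, sqrt(2)/2 ≈ 0.7071

f''(x) = (-4*x^3 + 6*x)*exp(-x^2)
Second-derivative test at each critical point:
  f''(-0.7071) = -1.7155 < 0 → local maximum
  f''(0.7071) = 1.7155 > 0 → local minimum

Critical points: x = -sqrt(2)/2 ≈ -0.7071 (local maximum); x = sqrt(2)/2 ≈ 0.7071 (local minimum)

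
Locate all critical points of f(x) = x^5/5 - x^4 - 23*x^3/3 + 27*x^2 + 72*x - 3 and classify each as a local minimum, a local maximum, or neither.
f'(x) = x^4 - 4*x^3 - 23*x^2 + 54*x + 72

Solve f'(x) = 0:
  Factor: x^4 - 4*x^3 - 23*x^2 + 54*x + 72 = (x - 6)*(x - 3)*(x + 1)*(x + 4) = 0.
  ⇒ x = -4, -1, 3, 6

f''(x) = 4*x^3 - 12*x^2 - 46*x + 54
Second-derivative test at each critical point:
  f''(-4) = -210 < 0 → local maximum
  f''(-1) = 84 > 0 → local minimum
  f''(3) = -84 < 0 → local maximum
  f''(6) = 210 > 0 → local minimum

Critical points: x = -4 (local maximum); x = -1 (local minimum); x = 3 (local maximum); x = 6 (local minimum)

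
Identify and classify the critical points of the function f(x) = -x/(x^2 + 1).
f'(x) = (x^2 - 1)/(x^2 + 1)^2

Solve f'(x) = 0:
  f'(x) = (x - 1)*(x + 1)/(x^2 + 1)^2; the denominator is positive wherever f is defined, so f'(x) = 0 ⇔ x^2 - 1 = 0.
  Factor: x^2 - 1 = (x - 1)*(x + 1) = 0.
  ⇒ x = -1, 1

f''(x) = 2*x*(3 - x^2)/(x^2 + 1)^3
Second-derivative test at each critical point:
  f''(-1) = -1/2 < 0 → local maximum
  f''(1) = 1/2 > 0 → local minimum

Critical points: x = -1 (local maximum); x = 1 (local minimum)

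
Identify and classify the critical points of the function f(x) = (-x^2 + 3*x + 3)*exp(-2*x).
f'(x) = (2*x^2 - 8*x - 3)*exp(-2*x)

Solve f'(x) = 0:
  f'(x) = (2*x^2 - 8*x - 3)·exp(-2*x) and exp(-2*x) > 0 for every x, so f'(x) = 0 ⇔ 2*x^2 - 8*x - 3 = 0.
  2*x^2 - 8*x - 3 = 0 has no rational roots; quadratic formula: x = (8 ± √88)/4.
  ⇒ x = 2 - sqrt(22)/2 ≈ -0.3452, 2 + sqrt(22)/2 ≈ 4.3452

f''(x) = 2*(-2*x^2 + 10*x - 1)*exp(-2*x)
Second-derivative test at each critical point:
  f''(-0.3452) = -18.7105 < 0 → local maximum
  f''(4.3452) = 0.0016 > 0 → local minimum

Critical points: x = 2 - sqrt(22)/2 ≈ -0.3452 (local maximum); x = 2 + sqrt(22)/2 ≈ 4.3452 (local minimum)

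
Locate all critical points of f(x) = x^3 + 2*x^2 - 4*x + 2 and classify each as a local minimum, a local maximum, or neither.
f'(x) = 3*x^2 + 4*x - 4

Solve f'(x) = 0:
  Factor: 3*x^2 + 4*x - 4 = (x + 2)*(3*x - 2) = 0.
  ⇒ x = -2, 2/3

f''(x) = 6*x + 4
Second-derivative test at each critical point:
  f''(-2) = -8 < 0 → local maximum
  f''(2/3) = 8 > 0 → local minimum

Critical points: x = -2 (local maximum); x = 2/3 (local minimum)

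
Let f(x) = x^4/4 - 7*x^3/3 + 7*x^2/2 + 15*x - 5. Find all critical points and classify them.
f'(x) = x^3 - 7*x^2 + 7*x + 15

Solve f'(x) = 0:
  Factor: x^3 - 7*x^2 + 7*x + 15 = (x - 5)*(x - 3)*(x + 1) = 0.
  ⇒ x = -1, 3, 5

f''(x) = 3*x^2 - 14*x + 7
Second-derivative test at each critical point:
  f''(-1) = 24 > 0 → local minimum
  f''(3) = -8 < 0 → local maximum
  f''(5) = 12 > 0 → local minimum

Critical points: x = -1 (local minimum); x = 3 (local maximum); x = 5 (local minimum)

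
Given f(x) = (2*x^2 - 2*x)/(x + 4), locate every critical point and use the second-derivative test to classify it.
f'(x) = 2*(x^2 + 8*x - 4)/(x^2 + 8*x + 16)

Solve f'(x) = 0:
  f'(x) = 2*(x^2 + 8*x - 4)/(x + 4)^2; the denominator is positive wherever f is defined, so f'(x) = 0 ⇔ 2*x^2 + 16*x - 8 = 0.
  Factor: 2*x^2 + 16*x - 8 = 2*(x^2 + 8*x - 4); x^2 + 8*x - 4 = 0 has no rational roots; quadratic formula: x = (-8 ± √80)/2.
  ⇒ x = -2*sqrt(5) - 4 ≈ -8.4721, -4 + 2*sqrt(5) ≈ 0.4721

f''(x) = 80/(x^3 + 12*x^2 + 48*x + 64)
Second-derivative test at each critical point:
  f''(-8.4721) = -0.8944 < 0 → local maximum
  f''(0.4721) = 0.8944 > 0 → local minimum

Critical points: x = -2*sqrt(5) - 4 ≈ -8.4721 (local maximum); x = -4 + 2*sqrt(5) ≈ 0.4721 (local minimum)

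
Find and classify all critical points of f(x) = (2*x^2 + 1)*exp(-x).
f'(x) = (-2*x^2 + 4*x - 1)*exp(-x)

Solve f'(x) = 0:
  f'(x) = (-2*x^2 + 4*x - 1)·exp(-x) and exp(-x) > 0 for every x, so f'(x) = 0 ⇔ -2*x^2 + 4*x - 1 = 0.
  2*x^2 - 4*x + 1 = 0 has no rational roots; quadratic formula: x = (4 ± √8)/4.
  ⇒ x = 1 - sqrt(2)/2 ≈ 0.2929, sqrt(2)/2 + 1 ≈ 1.7071

f''(x) = (2*x^2 - 8*x + 5)*exp(-x)
Second-derivative test at each critical point:
  f''(0.2929) = 2.1103 > 0 → local minimum
  f''(1.7071) = -0.5130 < 0 → local maximum

Critical points: x = 1 - sqrt(2)/2 ≈ 0.2929 (local minimum); x = sqrt(2)/2 + 1 ≈ 1.7071 (local maximum)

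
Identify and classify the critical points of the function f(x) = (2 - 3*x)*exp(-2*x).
f'(x) = (6*x - 7)*exp(-2*x)

Solve f'(x) = 0:
  f'(x) = (6*x - 7)·exp(-2*x) and exp(-2*x) > 0 for every x, so f'(x) = 0 ⇔ 6*x - 7 = 0.
  6*x - 7 = 0.
  ⇒ x = 7/6

f''(x) = 4*(5 - 3*x)*exp(-2*x)
Second-derivative test at each critical point:
  f''(7/6) = 0.5818 > 0 → local minimum

Critical points: x = 7/6 (local minimum)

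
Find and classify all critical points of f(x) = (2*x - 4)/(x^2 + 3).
f'(x) = 2*(x^2 - 2*x*(x - 2) + 3)/(x^2 + 3)^2

Solve f'(x) = 0:
  f'(x) = -2*(x^2 - 4*x - 3)/(x^2 + 3)^2; the denominator is positive wherever f is defined, so f'(x) = 0 ⇔ -2*x^2 + 8*x + 6 = 0.
  Factor: -2*x^2 + 8*x + 6 = -2*(x^2 - 4*x - 3); x^2 - 4*x - 3 = 0 has no rational roots; quadratic formula: x = (4 ± √28)/2.
  ⇒ x = 2 - sqrt(7) ≈ -0.6458, 2 + sqrt(7) ≈ 4.6458

f''(x) = 4*(4*x^2*(x - 2) + (2 - 3*x)*(x^2 + 3))/(x^2 + 3)^3
Second-derivative test at each critical point:
  f''(-0.6458) = 0.9064 > 0 → local minimum
  f''(4.6458) = -0.0175 < 0 → local maximum

Critical points: x = 2 - sqrt(7) ≈ -0.6458 (local minimum); x = 2 + sqrt(7) ≈ 4.6458 (local maximum)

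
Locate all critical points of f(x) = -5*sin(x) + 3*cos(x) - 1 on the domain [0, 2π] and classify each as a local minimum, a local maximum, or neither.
f'(x) = -3*sin(x) - 5*cos(x)

Solve f'(x) = 0 on [0, 2π]:
  f'(x) = 0 ⇔ -5*cos(x) = 3*sin(x) ⇔ tan(x) = -5/3, i.e. x = arctan(-5/3) + nπ; keep the solutions lying in [0, 2π].
  ⇒ x = pi - atan(5/3) ≈ 2.1112, -atan(5/3) + 2*pi ≈ 5.2528

f''(x) = 5*sin(x) - 3*cos(x)
Second-derivative test at each critical point:
  f''(2.1112) = 5.8310 > 0 → local minimum
  f''(5.2528) = -5.8310 < 0 → local maximum

Critical points: x = pi - atan(5/3) ≈ 2.1112 (local minimum); x = -atan(5/3) + 2*pi ≈ 5.2528 (local maximum)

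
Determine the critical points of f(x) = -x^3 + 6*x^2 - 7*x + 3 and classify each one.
f'(x) = -3*x^2 + 12*x - 7

Solve f'(x) = 0:
  3*x^2 - 12*x + 7 = 0 has no rational roots; quadratic formula: x = (12 ± √60)/6.
  ⇒ x = 2 - sqrt(15)/3 ≈ 0.7090, sqrt(15)/3 + 2 ≈ 3.2910

f''(x) = 12 - 6*x
Second-derivative test at each critical point:
  f''(0.7090) = 7.7460 > 0 → local minimum
  f''(3.2910) = -7.7460 < 0 → local maximum

Critical points: x = 2 - sqrt(15)/3 ≈ 0.7090 (local minimum); x = sqrt(15)/3 + 2 ≈ 3.2910 (local maximum)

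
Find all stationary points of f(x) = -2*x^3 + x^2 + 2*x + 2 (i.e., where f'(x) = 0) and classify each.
f'(x) = -6*x^2 + 2*x + 2

Solve f'(x) = 0:
  Factor: -6*x^2 + 2*x + 2 = -2*(3*x^2 - x - 1); 3*x^2 - x - 1 = 0 has no rational roots; quadratic formula: x = (1 ± √13)/6.
  ⇒ x = 1/6 - sqrt(13)/6 ≈ -0.4343, 1/6 + sqrt(13)/6 ≈ 0.7676

f''(x) = 2 - 12*x
Second-derivative test at each critical point:
  f''(-0.4343) = 7.2111 > 0 → local minimum
  f''(0.7676) = -7.2111 < 0 → local maximum

Critical points: x = 1/6 - sqrt(13)/6 ≈ -0.4343 (local minimum); x = 1/6 + sqrt(13)/6 ≈ 0.7676 (local maximum)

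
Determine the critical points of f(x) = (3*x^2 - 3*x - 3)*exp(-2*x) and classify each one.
f'(x) = 3*(-2*x^2 + 4*x + 1)*exp(-2*x)

Solve f'(x) = 0:
  f'(x) = (-6*x^2 + 12*x + 3)·exp(-2*x) and exp(-2*x) > 0 for every x, so f'(x) = 0 ⇔ -6*x^2 + 12*x + 3 = 0.
  Factor: -6*x^2 + 12*x + 3 = -3*(2*x^2 - 4*x - 1); 2*x^2 - 4*x - 1 = 0 has no rational roots; quadratic formula: x = (4 ± √24)/4.
  ⇒ x = 1 - sqrt(6)/2 ≈ -0.2247, 1 + sqrt(6)/2 ≈ 2.2247

f''(x) = 6*(2*x^2 - 6*x + 1)*exp(-2*x)
Second-derivative test at each critical point:
  f''(-0.2247) = 23.0376 > 0 → local minimum
  f''(2.2247) = -0.1717 < 0 → local maximum

Critical points: x = 1 - sqrt(6)/2 ≈ -0.2247 (local minimum); x = 1 + sqrt(6)/2 ≈ 2.2247 (local maximum)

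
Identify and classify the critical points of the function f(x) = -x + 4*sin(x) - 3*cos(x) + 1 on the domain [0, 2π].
f'(x) = 3*sin(x) + 4*cos(x) - 1

Solve f'(x) = 0 on [0, 2π]:
  f'(x) = 0 ⇔ 3*sin(x) + 4*cos(x) = 1. Write the left side as R·cos(x + φ) with R = √(4² + (-3)²) = 5, cos φ = 4/5, sin φ = -3/5; then cos(x + φ) = 1/5. Solve for x and keep the solutions lying in [0, 2π].
  ⇒ x = atan((3 + 8*sqrt(6))/(4 - 6*sqrt(6))) + pi ≈ 2.0129, atan((3 - 8*sqrt(6))/(4 + 6*sqrt(6))) + 2*pi ≈ 5.5572

f''(x) = -4*sin(x) + 3*cos(x)
Second-derivative test at each critical point:
  f''(2.0129) = -4.8990 < 0 → local maximum
  f''(5.5572) = 4.8990 > 0 → local minimum

Critical points: x = atan((3 + 8*sqrt(6))/(4 - 6*sqrt(6))) + pi ≈ 2.0129 (local maximum); x = atan((3 - 8*sqrt(6))/(4 + 6*sqrt(6))) + 2*pi ≈ 5.5572 (local minimum)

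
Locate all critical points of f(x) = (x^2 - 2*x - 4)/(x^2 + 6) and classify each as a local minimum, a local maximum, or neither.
f'(x) = 2*(x^2 + 10*x - 6)/(x^4 + 12*x^2 + 36)

Solve f'(x) = 0:
  f'(x) = 2*(x^2 + 10*x - 6)/(x^2 + 6)^2; the denominator is positive wherever f is defined, so f'(x) = 0 ⇔ 2*x^2 + 20*x - 12 = 0.
  Factor: 2*x^2 + 20*x - 12 = 2*(x^2 + 10*x - 6); x^2 + 10*x - 6 = 0 has no rational roots; quadratic formula: x = (-10 ± √124)/2.
  ⇒ x = -sqrt(31) - 5 ≈ -10.5678, -5 + sqrt(31) ≈ 0.5678

f''(x) = 4*(-x^3 - 15*x^2 + 18*x + 30)/(x^6 + 18*x^4 + 108*x^2 + 216)
Second-derivative test at each critical point:
  f''(-10.5678) = -0.0016 < 0 → local maximum
  f''(0.5678) = 0.5572 > 0 → local minimum

Critical points: x = -sqrt(31) - 5 ≈ -10.5678 (local maximum); x = -5 + sqrt(31) ≈ 0.5678 (local minimum)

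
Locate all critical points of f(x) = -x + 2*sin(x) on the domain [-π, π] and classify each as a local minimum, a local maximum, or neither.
f'(x) = 2*cos(x) - 1

Solve f'(x) = 0 on [-π, π]:
  f'(x) = 0 ⇔ cos(x) = 1/2, i.e. x = ±arccos(1/2) + 2nπ; keep the solutions lying in [-π, π].
  ⇒ x = -pi/3 ≈ -1.0472, pi/3 ≈ 1.0472

f''(x) = -2*sin(x)
Second-derivative test at each critical point:
  f''(-1.0472) = 1.7321 > 0 → local minimum
  f''(1.0472) = -1.7321 < 0 → local maximum

Critical points: x = -pi/3 ≈ -1.0472 (local minimum); x = pi/3 ≈ 1.0472 (local maximum)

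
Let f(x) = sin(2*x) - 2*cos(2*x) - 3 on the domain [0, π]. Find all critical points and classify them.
f'(x) = 4*sin(2*x) + 2*cos(2*x)

Solve f'(x) = 0 on [0, π]:
  f'(x) = 0 ⇔ cos(2*x) = -2*sin(2*x) ⇔ tan(2*x) = -1/2, i.e. 2*x = arctan(-1/2) + nπ; keep the solutions lying in [0, π].
  ⇒ x = -atan(1/2)/2 + pi/2 ≈ 1.3390, pi - atan(1/2)/2 ≈ 2.9098

f''(x) = -4*sin(2*x) + 8*cos(2*x)
Second-derivative test at each critical point:
  f''(1.3390) = -8.9443 < 0 → local maximum
  f''(2.9098) = 8.9443 > 0 → local minimum

Critical points: x = -atan(1/2)/2 + pi/2 ≈ 1.3390 (local maximum); x = pi - atan(1/2)/2 ≈ 2.9098 (local minimum)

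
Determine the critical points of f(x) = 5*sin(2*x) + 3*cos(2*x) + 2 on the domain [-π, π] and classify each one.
f'(x) = -6*sin(2*x) + 10*cos(2*x)

Solve f'(x) = 0 on [-π, π]:
  f'(x) = 0 ⇔ 5*cos(2*x) = 3*sin(2*x) ⇔ tan(2*x) = 5/3, i.e. 2*x = arctan(5/3) + nπ; keep the solutions lying in [-π, π].
  ⇒ x = -pi + atan(5/3)/2 ≈ -2.6264, -pi/2 + atan(5/3)/2 ≈ -1.0556, atan(5/3)/2 ≈ 0.5152, atan(5/3)/2 + pi/2 ≈ 2.0860

f''(x) = -20*sin(2*x) - 12*cos(2*x)
Second-derivative test at each critical point:
  f''(-2.6264) = -23.3238 < 0 → local maximum
  f''(-1.0556) = 23.3238 > 0 → local minimum
  f''(0.5152) = -23.3238 < 0 → local maximum
  f''(2.0860) = 23.3238 > 0 → local minimum

Critical points: x = -pi + atan(5/3)/2 ≈ -2.6264 (local maximum); x = -pi/2 + atan(5/3)/2 ≈ -1.0556 (local minimum); x = atan(5/3)/2 ≈ 0.5152 (local maximum); x = atan(5/3)/2 + pi/2 ≈ 2.0860 (local minimum)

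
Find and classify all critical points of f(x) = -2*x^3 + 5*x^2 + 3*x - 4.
f'(x) = -6*x^2 + 10*x + 3

Solve f'(x) = 0:
  6*x^2 - 10*x - 3 = 0 has no rational roots; quadratic formula: x = (10 ± √172)/12.
  ⇒ x = 5/6 - sqrt(43)/6 ≈ -0.2596, 5/6 + sqrt(43)/6 ≈ 1.9262

f''(x) = 10 - 12*x
Second-derivative test at each critical point:
  f''(-0.2596) = 13.1149 > 0 → local minimum
  f''(1.9262) = -13.1149 < 0 → local maximum

Critical points: x = 5/6 - sqrt(43)/6 ≈ -0.2596 (local minimum); x = 5/6 + sqrt(43)/6 ≈ 1.9262 (local maximum)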